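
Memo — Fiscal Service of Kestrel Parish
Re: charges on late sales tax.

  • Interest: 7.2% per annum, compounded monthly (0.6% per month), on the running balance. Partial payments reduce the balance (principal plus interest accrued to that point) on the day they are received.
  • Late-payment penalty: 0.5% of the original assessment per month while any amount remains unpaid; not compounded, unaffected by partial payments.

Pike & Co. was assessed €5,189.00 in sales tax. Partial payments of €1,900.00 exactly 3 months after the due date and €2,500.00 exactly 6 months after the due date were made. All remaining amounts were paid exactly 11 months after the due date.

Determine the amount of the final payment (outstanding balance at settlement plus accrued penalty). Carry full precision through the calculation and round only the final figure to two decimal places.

Balance at month 3: €5,189.0000 × (1 + 0.006)^3 = €5,282.9635…
After €1,900.00 payment: €5,282.9635… − €1,900.00 = €3,382.9635…
Balance at month 6: €3,382.9635… × (1 + 0.006)^3 = €3,444.2230…
After €2,500.00 payment: €3,444.2230… − €2,500.00 = €944.2230…
Balance at month 11: €944.2230… × (1 + 0.006)^5 = €972.8916…
Penalty: 11 × 0.5% × €5,189.00 = €285.40…
Final settlement = outstanding balance + penalty = €972.8916… + €285.40… = €1,258.29

€1,258.29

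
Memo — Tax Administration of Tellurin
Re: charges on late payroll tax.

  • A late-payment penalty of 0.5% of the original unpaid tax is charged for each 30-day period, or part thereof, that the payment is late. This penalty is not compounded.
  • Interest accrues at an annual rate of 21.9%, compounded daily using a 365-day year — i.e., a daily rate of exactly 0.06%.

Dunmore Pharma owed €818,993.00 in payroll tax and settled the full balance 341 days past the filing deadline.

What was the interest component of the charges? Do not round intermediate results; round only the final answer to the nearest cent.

Interest: €818,993.00 × ((1 + 0.0006)^341 − 1) = €818,993.00 × 0.22695887… = €185,877.7260…

€185,877.73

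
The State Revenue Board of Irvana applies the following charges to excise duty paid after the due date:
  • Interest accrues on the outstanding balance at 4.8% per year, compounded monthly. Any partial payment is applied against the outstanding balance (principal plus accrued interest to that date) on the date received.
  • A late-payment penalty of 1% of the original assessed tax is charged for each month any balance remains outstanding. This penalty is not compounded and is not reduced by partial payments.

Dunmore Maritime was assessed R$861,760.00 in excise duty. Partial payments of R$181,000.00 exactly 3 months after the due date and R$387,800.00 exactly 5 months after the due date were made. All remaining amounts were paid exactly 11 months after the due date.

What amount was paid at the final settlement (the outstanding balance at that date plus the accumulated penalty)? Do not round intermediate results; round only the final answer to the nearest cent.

R$411,164.05

Monthly rate = 4.8% ÷ 12 = 0.4%
Balance at month 3: R$861,760.0000 × (1 + 0.004)^3 = R$872,142.5396…
After R$181,000.00 payment: R$872,142.5396… − R$181,000.00 = R$691,142.5396…
Balance at month 5: R$691,142.5396… × (1 + 0.004)^2 = R$696,682.7382…
After R$387,800.00 payment: R$696,682.7382… − R$387,800.00 = R$308,882.7382…
Balance at month 11: R$308,882.7382… × (1 + 0.004)^6 = R$316,370.4524…
Penalty: 11 × 1% × R$861,760.00 = R$94,793.60
Final settlement = outstanding balance + penalty = R$316,370.4524… + R$94,793.60 = R$411,164.05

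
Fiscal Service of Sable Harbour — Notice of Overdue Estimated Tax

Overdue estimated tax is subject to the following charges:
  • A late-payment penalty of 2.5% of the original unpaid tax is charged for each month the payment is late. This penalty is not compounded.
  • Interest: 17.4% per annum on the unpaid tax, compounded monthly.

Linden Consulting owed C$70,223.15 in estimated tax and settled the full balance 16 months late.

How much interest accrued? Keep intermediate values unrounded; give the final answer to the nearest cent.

C$18,189.24

Interest (17.4%/yr ÷ 12 = 1.45%/month): C$70,223.15 × ((1 + 0.0145)^16 − 1) = C$18,189.2396…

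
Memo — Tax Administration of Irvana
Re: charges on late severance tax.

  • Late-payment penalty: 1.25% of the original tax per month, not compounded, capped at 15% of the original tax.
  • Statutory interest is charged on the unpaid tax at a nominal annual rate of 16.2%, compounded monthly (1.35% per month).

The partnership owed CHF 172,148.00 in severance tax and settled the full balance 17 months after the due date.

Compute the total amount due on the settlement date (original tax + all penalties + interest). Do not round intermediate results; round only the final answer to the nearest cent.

Penalty (uncapped): 17 × 1.25% × CHF 172,148.00 = CHF 36,581.45; cap = 15% × CHF 172,148.00 = CHF 25,822.20 → penalty = CHF 25,822.20
Interest: CHF 172,148.00 × ((1 + 0.0135)^17 − 1) = CHF 172,148.00 × 0.2560410… = CHF 44,076.9389…
Total = CHF 172,148.00 + CHF 25,822.2000 + CHF 44,076.9389… = CHF 242,047.14

CHF 242,047.14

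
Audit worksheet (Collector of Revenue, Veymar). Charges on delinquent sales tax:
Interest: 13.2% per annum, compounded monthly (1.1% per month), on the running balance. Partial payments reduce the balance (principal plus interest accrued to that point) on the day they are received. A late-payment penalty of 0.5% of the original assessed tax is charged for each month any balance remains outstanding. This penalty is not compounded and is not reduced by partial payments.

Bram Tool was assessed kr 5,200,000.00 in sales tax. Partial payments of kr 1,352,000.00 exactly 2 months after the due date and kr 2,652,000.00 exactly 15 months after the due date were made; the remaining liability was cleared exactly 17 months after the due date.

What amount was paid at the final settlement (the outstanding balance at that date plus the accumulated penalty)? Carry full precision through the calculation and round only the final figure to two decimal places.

Balance at month 2: kr 5,200,000.0000 × (1 + 0.011)^2 = kr 5,315,029.2000
After kr 1,352,000.00 payment: kr 5,315,029.2000 − kr 1,352,000.00 = kr 3,963,029.2000
Balance at month 15: kr 3,963,029.2000 × (1 + 0.011)^13 = kr 4,568,696.3555…
After kr 2,652,000.00 payment: kr 4,568,696.3555… − kr 2,652,000.00 = kr 1,916,696.3555…
Balance at month 17: kr 1,916,696.3555… × (1 + 0.011)^2 = kr 1,959,095.5956…
Penalty: 17 × 0.5% × kr 5,200,000.00 = kr 442,000.00
Final settlement = outstanding balance + penalty = kr 1,959,095.5956… + kr 442,000.00 = kr 2,401,095.60

kr 2,401,095.60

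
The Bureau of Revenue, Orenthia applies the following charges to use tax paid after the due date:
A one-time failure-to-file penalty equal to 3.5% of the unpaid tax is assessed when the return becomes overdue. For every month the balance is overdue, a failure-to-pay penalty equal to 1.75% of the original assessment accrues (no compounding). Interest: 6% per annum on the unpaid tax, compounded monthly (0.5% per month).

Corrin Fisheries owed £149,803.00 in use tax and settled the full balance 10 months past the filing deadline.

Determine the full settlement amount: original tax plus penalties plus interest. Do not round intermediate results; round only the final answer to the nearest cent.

£188,922.58

Failure-to-file penalty: 3.5% × £149,803.00 = £5,243.11…
Failure-to-pay penalty: 10 × 1.75% × £149,803.00 = £26,215.53…
Interest: £149,803.00 × ((1 + 0.005)^10 − 1) = £149,803.00 × 0.0511401… = £7,660.9452…
Total = £149,803.00 + £31,458.6300 + £7,660.9452… = £188,922.58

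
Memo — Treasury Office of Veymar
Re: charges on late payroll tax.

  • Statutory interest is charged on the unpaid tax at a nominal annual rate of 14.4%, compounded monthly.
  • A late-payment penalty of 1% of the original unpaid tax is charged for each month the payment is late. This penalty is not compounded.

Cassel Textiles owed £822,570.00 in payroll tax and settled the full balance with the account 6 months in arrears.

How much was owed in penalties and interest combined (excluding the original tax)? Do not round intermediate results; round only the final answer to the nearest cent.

£110,384.68

Late-payment penalty: 6 × 1% × £822,570.00 = £49,354.20
Interest (14.4%/yr ÷ 12 = 1.2%/month): £822,570.00 × ((1 + 0.012)^6 − 1) = £61,030.4763…
Penalties + interest = £49,354.2000 + £61,030.4763… = £110,384.68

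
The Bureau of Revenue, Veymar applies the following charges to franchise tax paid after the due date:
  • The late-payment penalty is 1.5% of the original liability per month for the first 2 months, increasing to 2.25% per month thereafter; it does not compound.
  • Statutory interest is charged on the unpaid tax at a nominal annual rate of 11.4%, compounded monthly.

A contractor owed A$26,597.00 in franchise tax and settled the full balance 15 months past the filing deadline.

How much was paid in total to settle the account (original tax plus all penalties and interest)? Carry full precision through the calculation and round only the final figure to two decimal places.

Penalty, months 1–2: 2 × 1.5% × A$26,597.00 = A$797.91
Penalty, months 3–15: 13 × 2.25% × A$26,597.00 = A$7,779.62…
Interest (11.4%/yr ÷ 12 = 0.95%/month): A$26,597.00 × ((1 + 0.0095)^15 − 1) = A$4,052.7899…
Total = A$26,597.00 + A$8,577.5325 + A$4,052.7899… = A$39,227.32

A$39,227.32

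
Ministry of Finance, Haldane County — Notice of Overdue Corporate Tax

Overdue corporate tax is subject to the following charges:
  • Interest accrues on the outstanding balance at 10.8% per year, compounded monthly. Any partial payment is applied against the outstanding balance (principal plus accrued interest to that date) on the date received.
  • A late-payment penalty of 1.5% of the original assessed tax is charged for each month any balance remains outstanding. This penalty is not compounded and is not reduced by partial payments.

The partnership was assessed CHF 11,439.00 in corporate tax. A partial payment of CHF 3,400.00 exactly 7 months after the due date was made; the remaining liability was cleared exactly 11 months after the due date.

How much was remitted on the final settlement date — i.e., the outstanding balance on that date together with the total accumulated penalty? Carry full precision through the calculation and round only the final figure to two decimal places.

Monthly rate = 10.8% ÷ 12 = 0.9%
Balance at month 7: CHF 11,439.0000 × (1 + 0.009)^7 = CHF 12,179.4092…
After CHF 3,400.00 payment: CHF 12,179.4092… − CHF 3,400.00 = CHF 8,779.4092…
Balance at month 11: CHF 8,779.4092… × (1 + 0.009)^4 = CHF 9,099.7604…
Penalty: 11 × 1.5% × CHF 11,439.00 = CHF 1,887.44…
Final settlement = outstanding balance + penalty = CHF 9,099.7604… + CHF 1,887.44… = CHF 10,987.20

CHF 10,987.20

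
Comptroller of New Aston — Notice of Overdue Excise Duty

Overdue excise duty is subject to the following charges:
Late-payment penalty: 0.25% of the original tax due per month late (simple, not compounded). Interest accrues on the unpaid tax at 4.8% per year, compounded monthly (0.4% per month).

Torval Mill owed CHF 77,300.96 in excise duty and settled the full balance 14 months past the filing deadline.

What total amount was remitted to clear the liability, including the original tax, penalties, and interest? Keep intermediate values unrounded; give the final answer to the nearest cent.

CHF 84,449.72

Late-payment penalty = 0.25% × CHF 77,300.96 × 14 mo = CHF 2,705.53…
Interest: CHF 77,300.96 × ((1 + 0.004)^14 − 1) = CHF 77,300.96 × 0.0574796… = CHF 4,443.2247…
Total = CHF 77,300.96 + CHF 2,705.5336 + CHF 4,443.2247… = CHF 84,449.72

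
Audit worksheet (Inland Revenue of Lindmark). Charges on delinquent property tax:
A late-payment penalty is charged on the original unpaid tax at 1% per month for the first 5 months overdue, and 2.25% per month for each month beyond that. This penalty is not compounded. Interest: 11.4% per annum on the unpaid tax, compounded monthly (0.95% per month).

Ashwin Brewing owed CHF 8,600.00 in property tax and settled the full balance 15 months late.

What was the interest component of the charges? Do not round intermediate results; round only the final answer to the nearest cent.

Interest: CHF 8,600.00 × ((1 + 0.0095)^15 − 1) = CHF 8,600.00 × 0.1523777… = CHF 1,310.4483…

CHF 1,310.45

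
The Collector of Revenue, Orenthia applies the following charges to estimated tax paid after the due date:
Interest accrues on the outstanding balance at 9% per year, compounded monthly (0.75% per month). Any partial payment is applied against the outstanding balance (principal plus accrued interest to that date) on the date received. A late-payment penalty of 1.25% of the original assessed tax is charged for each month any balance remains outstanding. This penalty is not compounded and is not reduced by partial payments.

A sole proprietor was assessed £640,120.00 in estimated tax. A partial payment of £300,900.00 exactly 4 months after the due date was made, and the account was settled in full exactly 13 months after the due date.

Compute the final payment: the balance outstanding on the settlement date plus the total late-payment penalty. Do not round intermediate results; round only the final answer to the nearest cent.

£487,607.57

Balance at month 4: £640,120.0000 × (1 + 0.0075)^4 = £659,540.7227…
After £300,900.00 payment: £659,540.7227… − £300,900.00 = £358,640.7227…
Balance at month 13: £358,640.7227… × (1 + 0.0075)^9 = £383,588.0724…
Penalty: 13 × 1.25% × £640,120.00 = £104,019.50
Final settlement = outstanding balance + penalty = £383,588.0724… + £104,019.50 = £487,607.57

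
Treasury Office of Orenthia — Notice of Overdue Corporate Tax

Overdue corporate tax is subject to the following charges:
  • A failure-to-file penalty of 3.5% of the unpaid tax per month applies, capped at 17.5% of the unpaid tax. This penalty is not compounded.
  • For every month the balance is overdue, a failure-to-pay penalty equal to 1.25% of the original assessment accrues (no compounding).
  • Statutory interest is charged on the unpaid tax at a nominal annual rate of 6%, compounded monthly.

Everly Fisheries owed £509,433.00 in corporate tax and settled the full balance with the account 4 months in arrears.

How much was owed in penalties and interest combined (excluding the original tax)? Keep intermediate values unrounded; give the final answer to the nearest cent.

Failure-to-file: 4 × 3.5% × £509,433.00 = £71,320.62 (under the 17.5% cap)
Failure-to-pay penalty: 4 × 1.25% × £509,433.00 = £25,471.65
Interest (6%/yr ÷ 12 = 0.5%/month): £509,433.00 × ((1 + 0.005)^4 − 1) = £10,265.3300…
Penalties + interest = £96,792.2700 + £10,265.3300… = £107,057.60

£107,057.60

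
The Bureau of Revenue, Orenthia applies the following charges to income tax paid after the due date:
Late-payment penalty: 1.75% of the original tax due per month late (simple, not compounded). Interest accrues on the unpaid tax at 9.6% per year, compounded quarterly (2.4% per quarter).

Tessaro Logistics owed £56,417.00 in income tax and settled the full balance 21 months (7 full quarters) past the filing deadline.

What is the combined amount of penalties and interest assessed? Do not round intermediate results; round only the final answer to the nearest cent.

£30,921.68

Late-payment penalty = 1.75% × £56,417.00 × 21 mo = £20,733.25…
Interest: £56,417.00 × ((1 + 0.024)^7 − 1) = £56,417.00 × 0.1805916… = £10,188.4375…
Penalties + interest = £20,733.2475 + £10,188.4375… = £30,921.68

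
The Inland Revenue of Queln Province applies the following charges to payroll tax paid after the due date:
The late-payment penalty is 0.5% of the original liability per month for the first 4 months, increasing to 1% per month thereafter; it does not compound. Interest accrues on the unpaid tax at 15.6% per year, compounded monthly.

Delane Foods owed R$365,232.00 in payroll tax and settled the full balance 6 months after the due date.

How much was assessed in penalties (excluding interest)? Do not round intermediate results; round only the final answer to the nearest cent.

R$14,609.28

Penalty, months 1–4: 4 × 0.5% × R$365,232.00 = R$7,304.64
Penalty, months 5–6: 2 × 1% × R$365,232.00 = R$7,304.64
Total penalty = R$7,304.64 + R$7,304.64 = R$14,609.28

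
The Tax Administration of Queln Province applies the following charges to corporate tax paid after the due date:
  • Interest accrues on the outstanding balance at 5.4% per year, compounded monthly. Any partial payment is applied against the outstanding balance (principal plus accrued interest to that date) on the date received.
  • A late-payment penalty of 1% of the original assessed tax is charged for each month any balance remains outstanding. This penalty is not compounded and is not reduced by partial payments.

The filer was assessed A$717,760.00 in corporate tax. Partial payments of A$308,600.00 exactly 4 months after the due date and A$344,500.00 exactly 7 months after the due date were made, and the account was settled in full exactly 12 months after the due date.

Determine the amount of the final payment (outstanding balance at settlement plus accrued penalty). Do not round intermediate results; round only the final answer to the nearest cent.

Monthly rate = 5.4% ÷ 12 = 0.45%
Balance at month 4: A$717,760.0000 × (1 + 0.0045)^4 = A$730,767.1498…
After A$308,600.00 payment: A$730,767.1498… − A$308,600.00 = A$422,167.1498…
Balance at month 7: A$422,167.1498… × (1 + 0.0045)^3 = A$427,892.0914…
After A$344,500.00 payment: A$427,892.0914… − A$344,500.00 = A$83,392.0914…
Balance at month 12: A$83,392.0914… × (1 + 0.0045)^5 = A$85,285.3765…
Penalty: 12 × 1% × A$717,760.00 = A$86,131.20
Final settlement = outstanding balance + penalty = A$85,285.3765… + A$86,131.20 = A$171,416.58

A$171,416.58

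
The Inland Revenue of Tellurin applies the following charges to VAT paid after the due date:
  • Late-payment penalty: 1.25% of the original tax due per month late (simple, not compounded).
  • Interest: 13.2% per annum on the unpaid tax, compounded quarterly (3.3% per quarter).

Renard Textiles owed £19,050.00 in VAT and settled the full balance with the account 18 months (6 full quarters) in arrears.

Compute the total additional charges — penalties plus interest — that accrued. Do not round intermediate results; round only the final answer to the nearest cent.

Late-payment penalty = 1.25% × £19,050.00 × 18 mo = £4,286.25
Interest: £19,050.00 × ((1 + 0.033)^6 − 1) = £19,050.00 × 0.2150718… = £4,097.1171…
Penalties + interest = £4,286.2500 + £4,097.1171… = £8,383.37

£8,383.37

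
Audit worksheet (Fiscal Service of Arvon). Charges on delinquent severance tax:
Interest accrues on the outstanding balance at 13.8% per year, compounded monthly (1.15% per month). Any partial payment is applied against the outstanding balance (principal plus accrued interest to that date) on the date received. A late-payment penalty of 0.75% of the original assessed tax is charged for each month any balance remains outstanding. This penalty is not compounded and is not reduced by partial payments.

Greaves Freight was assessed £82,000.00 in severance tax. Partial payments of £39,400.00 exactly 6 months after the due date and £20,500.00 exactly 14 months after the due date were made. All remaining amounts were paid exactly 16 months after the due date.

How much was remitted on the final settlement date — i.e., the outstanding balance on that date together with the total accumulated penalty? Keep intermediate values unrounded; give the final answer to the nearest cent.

£43,154.83

Balance at month 6: £82,000.0000 × (1 + 0.0115)^6 = £87,823.1833…
After £39,400.00 payment: £87,823.1833… − £39,400.00 = £48,423.1833…
Balance at month 14: £48,423.1833… × (1 + 0.0115)^8 = £53,061.6113…
After £20,500.00 payment: £53,061.6113… − £20,500.00 = £32,561.6113…
Balance at month 16: £32,561.6113… × (1 + 0.0115)^2 = £33,314.8346…
Penalty: 16 × 0.75% × £82,000.00 = £9,840.00
Final settlement = outstanding balance + penalty = £33,314.8346… + £9,840.00 = £43,154.83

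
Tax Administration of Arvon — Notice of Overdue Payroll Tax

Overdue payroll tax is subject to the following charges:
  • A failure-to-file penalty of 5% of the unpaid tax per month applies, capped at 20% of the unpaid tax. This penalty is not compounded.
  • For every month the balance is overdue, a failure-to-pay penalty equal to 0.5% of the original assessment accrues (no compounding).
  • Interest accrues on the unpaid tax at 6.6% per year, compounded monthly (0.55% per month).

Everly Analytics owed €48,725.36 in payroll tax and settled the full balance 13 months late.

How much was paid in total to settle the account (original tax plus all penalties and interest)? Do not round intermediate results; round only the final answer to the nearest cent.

Failure-to-file: 13 × 5% × €48,725.36 = €31,671.48…, capped at 20% × €48,725.36 = €9,745.07…
Failure-to-pay penalty = 0.5% × €48,725.36 × 13 mo = €3,167.15…
Interest: €48,725.36 × ((1 + 0.0055)^13 − 1) = €48,725.36 × 0.0739077… = €3,601.1814…
Total = €48,725.36 + €12,912.2204 + €3,601.1814… = €65,238.76

€65,238.76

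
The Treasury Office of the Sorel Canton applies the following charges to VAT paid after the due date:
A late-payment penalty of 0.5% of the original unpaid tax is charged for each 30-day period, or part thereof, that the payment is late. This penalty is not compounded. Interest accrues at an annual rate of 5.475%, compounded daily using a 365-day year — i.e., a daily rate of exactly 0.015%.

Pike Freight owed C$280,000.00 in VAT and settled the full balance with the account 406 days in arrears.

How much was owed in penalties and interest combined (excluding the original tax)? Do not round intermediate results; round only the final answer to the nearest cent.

Penalty periods: ⌈406/30⌉ = 14; penalty = 14 × 0.5% × C$280,000.00 = C$19,600.00
Interest: C$280,000.00 × ((1 + 0.00015)^406 − 1) = C$280,000.00 × 0.06278778… = C$17,580.5772…
Penalties + interest = C$19,600.0000 + C$17,580.5772… = C$37,180.58

C$37,180.58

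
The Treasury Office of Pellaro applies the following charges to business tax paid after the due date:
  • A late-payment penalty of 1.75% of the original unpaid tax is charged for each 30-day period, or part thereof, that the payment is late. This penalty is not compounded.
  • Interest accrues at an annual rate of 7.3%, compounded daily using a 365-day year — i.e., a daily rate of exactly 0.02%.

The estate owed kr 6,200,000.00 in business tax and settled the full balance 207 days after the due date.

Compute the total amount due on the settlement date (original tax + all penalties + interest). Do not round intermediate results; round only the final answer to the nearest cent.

Penalty periods: ⌈207/30⌉ = 7; penalty = 7 × 1.75% × kr 6,200,000.00 = kr 759,500.00
Interest: kr 6,200,000.00 × ((1 + 0.0002)^207 − 1) = kr 6,200,000.00 × 0.04226462… = kr 262,040.6151…
Total = kr 6,200,000.00 + kr 759,500.0000 + kr 262,040.6151… = kr 7,221,540.62

kr 7,221,540.62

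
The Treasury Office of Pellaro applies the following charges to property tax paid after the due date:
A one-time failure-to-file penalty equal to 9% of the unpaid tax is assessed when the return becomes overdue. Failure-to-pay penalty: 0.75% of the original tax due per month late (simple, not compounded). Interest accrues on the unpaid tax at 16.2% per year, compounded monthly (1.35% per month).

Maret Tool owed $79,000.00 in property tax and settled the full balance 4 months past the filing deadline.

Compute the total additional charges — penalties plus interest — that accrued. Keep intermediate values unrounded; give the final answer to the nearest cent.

Failure-to-file penalty: 9% × $79,000.00 = $7,110.00
Failure-to-pay penalty = 0.75% × $79,000.00 × 4 mo = $2,370.00
Interest: $79,000.00 × ((1 + 0.0135)^4 − 1) = $79,000.00 × 0.0551034… = $4,353.1666…
Penalties + interest = $9,480.0000 + $4,353.1666… = $13,833.17

$13,833.17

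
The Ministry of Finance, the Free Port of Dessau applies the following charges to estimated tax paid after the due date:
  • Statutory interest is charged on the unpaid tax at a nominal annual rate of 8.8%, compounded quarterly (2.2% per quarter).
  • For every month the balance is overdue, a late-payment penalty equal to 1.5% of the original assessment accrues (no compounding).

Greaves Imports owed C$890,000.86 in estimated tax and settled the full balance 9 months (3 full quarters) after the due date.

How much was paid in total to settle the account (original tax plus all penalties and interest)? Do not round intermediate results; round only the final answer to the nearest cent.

Late-payment penalty = 1.5% × C$890,000.86 × 9 mo = C$120,150.12…
Interest: C$890,000.86 × ((1 + 0.022)^3 − 1) = C$890,000.86 × 0.0674626… = C$60,041.8147…
Total = C$890,000.86 + C$120,150.1161 + C$60,041.8147… = C$1,070,192.79

C$1,070,192.79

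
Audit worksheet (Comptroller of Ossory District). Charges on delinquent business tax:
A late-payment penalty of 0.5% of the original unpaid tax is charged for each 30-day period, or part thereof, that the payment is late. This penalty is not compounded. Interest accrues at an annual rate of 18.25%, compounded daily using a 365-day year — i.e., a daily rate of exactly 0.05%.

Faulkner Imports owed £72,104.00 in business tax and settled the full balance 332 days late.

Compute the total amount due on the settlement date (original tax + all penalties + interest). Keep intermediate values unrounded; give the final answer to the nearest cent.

Penalty periods: ⌈332/30⌉ = 12; penalty = 12 × 0.5% × £72,104.00 = £4,326.24
Interest: £72,104.00 × ((1 + 0.0005)^332 − 1) = £72,104.00 × 0.18052413… = £13,016.5115…
Total = £72,104.00 + £4,326.2400 + £13,016.5115… = £89,446.75

£89,446.75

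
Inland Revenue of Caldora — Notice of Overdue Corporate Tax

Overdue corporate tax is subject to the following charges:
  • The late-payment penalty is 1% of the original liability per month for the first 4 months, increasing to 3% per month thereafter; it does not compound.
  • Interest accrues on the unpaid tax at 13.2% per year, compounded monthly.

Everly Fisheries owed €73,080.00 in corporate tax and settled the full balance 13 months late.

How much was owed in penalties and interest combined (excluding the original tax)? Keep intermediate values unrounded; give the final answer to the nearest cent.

€33,823.57

Penalty, months 1–4: 4 × 1% × €73,080.00 = €2,923.20
Penalty, months 5–13: 9 × 3% × €73,080.00 = €19,731.60
Interest (13.2%/yr ÷ 12 = 1.1%/month): €73,080.00 × ((1 + 0.011)^13 − 1) = €11,168.7685…
Penalties + interest = €22,654.8000 + €11,168.7685… = €33,823.57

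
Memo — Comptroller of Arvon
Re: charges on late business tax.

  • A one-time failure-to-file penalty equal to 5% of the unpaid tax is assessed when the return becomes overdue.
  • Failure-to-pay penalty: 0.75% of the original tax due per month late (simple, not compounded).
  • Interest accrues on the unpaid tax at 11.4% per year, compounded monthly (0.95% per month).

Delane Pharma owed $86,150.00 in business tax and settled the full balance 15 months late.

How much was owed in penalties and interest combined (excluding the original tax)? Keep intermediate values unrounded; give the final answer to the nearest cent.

$27,126.71

Failure-to-file penalty: 5% × $86,150.00 = $4,307.50
Failure-to-pay penalty = 0.75% × $86,150.00 × 15 mo = $9,691.88…
Interest: $86,150.00 × ((1 + 0.0095)^15 − 1) = $86,150.00 × 0.1523777… = $13,127.3397…
Penalties + interest = $13,999.3750 + $13,127.3397… = $27,126.71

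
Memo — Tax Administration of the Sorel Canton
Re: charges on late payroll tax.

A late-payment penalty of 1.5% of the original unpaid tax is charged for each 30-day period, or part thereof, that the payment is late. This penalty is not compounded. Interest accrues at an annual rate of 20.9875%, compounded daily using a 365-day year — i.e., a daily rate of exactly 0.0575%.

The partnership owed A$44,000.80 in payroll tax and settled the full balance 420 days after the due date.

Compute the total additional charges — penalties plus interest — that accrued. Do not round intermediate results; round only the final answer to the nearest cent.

Penalty periods: ⌈420/30⌉ = 14; penalty = 14 × 1.5% × A$44,000.80 = A$9,240.17…
Interest: A$44,000.80 × ((1 + 0.000575)^420 − 1) = A$44,000.80 × 0.27306909… = A$12,015.2586…
Penalties + interest = A$9,240.1680 + A$12,015.2586… = A$21,255.43

A$21,255.43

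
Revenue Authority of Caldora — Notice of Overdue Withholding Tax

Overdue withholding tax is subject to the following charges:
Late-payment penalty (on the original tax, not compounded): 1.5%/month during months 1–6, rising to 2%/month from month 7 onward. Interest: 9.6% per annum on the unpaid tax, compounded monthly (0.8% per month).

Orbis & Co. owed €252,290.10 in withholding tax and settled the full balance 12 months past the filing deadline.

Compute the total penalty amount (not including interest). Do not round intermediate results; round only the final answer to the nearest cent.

€52,980.92

Penalty, months 1–6: 6 × 1.5% × €252,290.10 = €22,706.11…
Penalty, months 7–12: 6 × 2% × €252,290.10 = €30,274.81…
Total penalty = €22,706.11… + €30,274.81… = €52,980.92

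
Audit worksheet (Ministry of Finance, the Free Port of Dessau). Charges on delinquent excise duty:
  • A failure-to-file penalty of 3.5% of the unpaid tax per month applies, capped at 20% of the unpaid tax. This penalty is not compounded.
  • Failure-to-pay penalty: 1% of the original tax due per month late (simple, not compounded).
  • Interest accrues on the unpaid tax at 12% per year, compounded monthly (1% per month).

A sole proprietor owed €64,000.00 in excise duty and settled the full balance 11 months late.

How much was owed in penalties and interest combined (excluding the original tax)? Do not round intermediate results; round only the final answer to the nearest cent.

Failure-to-file: 11 × 3.5% × €64,000.00 = €24,640.00, capped at 20% × €64,000.00 = €12,800.00
Failure-to-pay penalty: 11 × 1% × €64,000.00 = €7,040.00
Interest: €64,000.00 × ((1 + 0.01)^11 − 1) = €64,000.00 × 0.1156683… = €7,402.7742…
Penalties + interest = €19,840.0000 + €7,402.7742… = €27,242.77

€27,242.77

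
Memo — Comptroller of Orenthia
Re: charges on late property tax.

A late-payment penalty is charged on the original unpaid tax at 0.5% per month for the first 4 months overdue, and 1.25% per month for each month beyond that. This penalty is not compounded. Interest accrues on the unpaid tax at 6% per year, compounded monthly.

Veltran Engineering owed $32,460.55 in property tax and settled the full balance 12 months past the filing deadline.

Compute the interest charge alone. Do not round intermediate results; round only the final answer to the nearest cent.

$2,002.10

Interest (6%/yr ÷ 12 = 0.5%/month): $32,460.55 × ((1 + 0.005)^12 − 1) = $2,002.0957…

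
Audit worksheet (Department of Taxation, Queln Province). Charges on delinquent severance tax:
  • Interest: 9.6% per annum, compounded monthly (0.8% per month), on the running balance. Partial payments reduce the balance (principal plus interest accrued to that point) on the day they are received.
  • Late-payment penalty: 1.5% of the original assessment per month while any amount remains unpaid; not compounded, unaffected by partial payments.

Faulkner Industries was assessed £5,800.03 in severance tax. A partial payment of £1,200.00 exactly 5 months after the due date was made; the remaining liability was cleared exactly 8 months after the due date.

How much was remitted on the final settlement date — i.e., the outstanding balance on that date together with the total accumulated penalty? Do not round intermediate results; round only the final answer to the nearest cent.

£5,648.77

Balance at month 5: £5,800.0300 × (1 + 0.008)^5 = £6,035.7730…
After £1,200.00 payment: £6,035.7730… − £1,200.00 = £4,835.7730…
Balance at month 8: £4,835.7730… × (1 + 0.008)^3 = £4,952.7625…
Penalty: 8 × 1.5% × £5,800.03 = £696.00…
Final settlement = outstanding balance + penalty = £4,952.7625… + £696.00… = £5,648.77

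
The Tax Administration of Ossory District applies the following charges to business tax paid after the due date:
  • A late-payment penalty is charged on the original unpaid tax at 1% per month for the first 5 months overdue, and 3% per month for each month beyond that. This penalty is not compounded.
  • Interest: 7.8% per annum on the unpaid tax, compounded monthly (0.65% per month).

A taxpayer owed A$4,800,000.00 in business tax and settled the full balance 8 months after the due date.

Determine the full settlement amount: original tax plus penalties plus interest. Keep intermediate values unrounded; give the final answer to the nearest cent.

A$5,727,352.82

Penalty, months 1–5: 5 × 1% × A$4,800,000.00 = A$240,000.00
Penalty, months 6–8: 3 × 3% × A$4,800,000.00 = A$432,000.00
Interest: A$4,800,000.00 × ((1 + 0.0065)^8 − 1) = A$4,800,000.00 × 0.0531985… = A$255,352.8221…
Total = A$4,800,000.00 + A$672,000.0000 + A$255,352.8221… = A$5,727,352.82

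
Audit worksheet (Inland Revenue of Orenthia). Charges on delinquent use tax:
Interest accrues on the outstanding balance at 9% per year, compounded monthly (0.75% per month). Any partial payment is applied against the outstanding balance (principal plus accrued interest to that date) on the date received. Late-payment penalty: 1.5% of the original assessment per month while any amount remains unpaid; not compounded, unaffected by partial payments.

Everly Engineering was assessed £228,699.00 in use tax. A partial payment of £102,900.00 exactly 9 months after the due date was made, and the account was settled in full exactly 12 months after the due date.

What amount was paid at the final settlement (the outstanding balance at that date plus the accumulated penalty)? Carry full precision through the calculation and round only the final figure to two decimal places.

Balance at month 9: £228,699.0000 × (1 + 0.0075)^9 = £244,607.4944…
After £102,900.00 payment: £244,607.4944… − £102,900.00 = £141,707.4944…
Balance at month 12: £141,707.4944… × (1 + 0.0075)^3 = £144,919.8859…
Penalty: 12 × 1.5% × £228,699.00 = £41,165.82
Final settlement = outstanding balance + penalty = £144,919.8859… + £41,165.82 = £186,085.71

£186,085.71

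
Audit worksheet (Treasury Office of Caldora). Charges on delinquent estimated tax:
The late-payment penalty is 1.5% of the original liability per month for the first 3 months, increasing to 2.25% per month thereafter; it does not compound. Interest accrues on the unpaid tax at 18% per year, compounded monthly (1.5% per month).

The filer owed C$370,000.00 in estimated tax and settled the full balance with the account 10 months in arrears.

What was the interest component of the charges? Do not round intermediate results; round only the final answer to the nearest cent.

Interest: C$370,000.00 × ((1 + 0.015)^10 − 1) = C$370,000.00 × 0.1605408… = C$59,400.1053…

C$59,400.11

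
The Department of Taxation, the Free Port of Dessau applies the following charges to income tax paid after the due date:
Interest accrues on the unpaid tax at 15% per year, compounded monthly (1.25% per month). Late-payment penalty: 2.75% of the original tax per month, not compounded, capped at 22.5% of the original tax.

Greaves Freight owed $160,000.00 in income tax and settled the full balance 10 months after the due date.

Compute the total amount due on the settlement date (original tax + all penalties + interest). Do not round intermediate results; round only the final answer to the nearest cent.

Penalty (uncapped): 10 × 2.75% × $160,000.00 = $44,000.00; cap = 22.5% × $160,000.00 = $36,000.00 → penalty = $36,000.00
Interest: $160,000.00 × ((1 + 0.0125)^10 − 1) = $160,000.00 × 0.1322708… = $21,163.3327…
Total = $160,000.00 + $36,000.0000 + $21,163.3327… = $217,163.33

$217,163.33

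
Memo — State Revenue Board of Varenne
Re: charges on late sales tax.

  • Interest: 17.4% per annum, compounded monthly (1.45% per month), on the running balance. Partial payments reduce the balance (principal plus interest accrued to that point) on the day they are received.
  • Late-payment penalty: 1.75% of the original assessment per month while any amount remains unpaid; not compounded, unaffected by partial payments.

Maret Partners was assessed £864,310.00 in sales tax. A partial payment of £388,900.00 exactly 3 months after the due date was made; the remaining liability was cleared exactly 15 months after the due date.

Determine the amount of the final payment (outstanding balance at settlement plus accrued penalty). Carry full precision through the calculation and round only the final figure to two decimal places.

Balance at month 3: £864,310.0000 × (1 + 0.0145)^3 = £902,455.2835…
After £388,900.00 payment: £902,455.2835… − £388,900.00 = £513,555.2835…
Balance at month 15: £513,555.2835… × (1 + 0.0145)^12 = £610,396.1955…
Penalty: 15 × 1.75% × £864,310.00 = £226,881.38…
Final settlement = outstanding balance + penalty = £610,396.1955… + £226,881.38… = £837,277.57

£837,277.57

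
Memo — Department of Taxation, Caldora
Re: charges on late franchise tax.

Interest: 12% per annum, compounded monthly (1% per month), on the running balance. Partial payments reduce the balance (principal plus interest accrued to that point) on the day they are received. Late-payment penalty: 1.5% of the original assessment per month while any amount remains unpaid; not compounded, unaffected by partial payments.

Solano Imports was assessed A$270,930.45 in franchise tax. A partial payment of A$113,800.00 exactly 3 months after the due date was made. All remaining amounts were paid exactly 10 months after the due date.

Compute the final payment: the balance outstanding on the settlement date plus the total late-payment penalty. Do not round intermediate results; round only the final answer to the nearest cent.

Balance at month 3: A$270,930.4500 × (1 + 0.01)^3 = A$279,139.9136…
After A$113,800.00 payment: A$279,139.9136… − A$113,800.00 = A$165,339.9136…
Balance at month 10: A$165,339.9136… × (1 + 0.01)^7 = A$177,266.7664…
Penalty: 10 × 1.5% × A$270,930.45 = A$40,639.57…
Final settlement = outstanding balance + penalty = A$177,266.7664… + A$40,639.57… = A$217,906.33

A$217,906.33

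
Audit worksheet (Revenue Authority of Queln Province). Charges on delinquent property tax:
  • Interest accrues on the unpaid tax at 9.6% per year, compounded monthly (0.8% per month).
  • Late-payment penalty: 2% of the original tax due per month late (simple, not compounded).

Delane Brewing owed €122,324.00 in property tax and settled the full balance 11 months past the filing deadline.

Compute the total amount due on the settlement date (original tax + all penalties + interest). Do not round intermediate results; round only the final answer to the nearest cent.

Late-payment penalty: 11 × 2% × €122,324.00 = €26,911.28
Interest: €122,324.00 × ((1 + 0.008)^11 − 1) = €122,324.00 × 0.0916058… = €11,205.5936…
Total = €122,324.00 + €26,911.2800 + €11,205.5936… = €160,440.87

€160,440.87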